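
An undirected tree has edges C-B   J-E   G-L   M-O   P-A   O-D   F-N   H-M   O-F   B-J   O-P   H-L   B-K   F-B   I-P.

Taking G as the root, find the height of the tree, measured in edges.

8

The longest root-to-leaf path is G–L–H–M–O–F–B–J–E (8 edges).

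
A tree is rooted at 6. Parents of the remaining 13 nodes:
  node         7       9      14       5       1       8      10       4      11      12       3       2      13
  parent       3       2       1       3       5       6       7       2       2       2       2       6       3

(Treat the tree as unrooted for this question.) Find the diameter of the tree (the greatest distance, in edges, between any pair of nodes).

BFS from 14 reaches 8 last, at distance 6; BFS from 8 confirms no node is farther.
Path: 14 – 1 – 5 – 3 – 2 – 6 – 8.

6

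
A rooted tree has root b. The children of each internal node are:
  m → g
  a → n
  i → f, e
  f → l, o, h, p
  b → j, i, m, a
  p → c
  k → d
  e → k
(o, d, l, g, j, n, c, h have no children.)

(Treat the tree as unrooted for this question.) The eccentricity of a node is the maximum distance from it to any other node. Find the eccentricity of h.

A farthest node from h is d (n, g also at distance 5).
The path h – f – i – e – k – d has 5 edges.

5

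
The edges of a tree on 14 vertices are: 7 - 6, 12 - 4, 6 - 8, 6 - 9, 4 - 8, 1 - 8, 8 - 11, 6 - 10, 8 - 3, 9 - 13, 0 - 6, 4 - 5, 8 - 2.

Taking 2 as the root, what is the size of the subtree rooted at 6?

6

Descendants of 6 (including itself): 6, 9, 7, 0, 10, 13. That's 6.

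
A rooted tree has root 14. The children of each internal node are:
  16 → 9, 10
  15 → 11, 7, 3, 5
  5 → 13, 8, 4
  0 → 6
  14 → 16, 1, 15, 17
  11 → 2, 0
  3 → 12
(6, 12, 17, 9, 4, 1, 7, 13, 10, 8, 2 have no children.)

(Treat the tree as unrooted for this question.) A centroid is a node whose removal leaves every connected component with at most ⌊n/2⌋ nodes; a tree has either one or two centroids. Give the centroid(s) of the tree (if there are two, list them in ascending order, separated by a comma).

15

Delete 15: the remaining components have sizes 6, 4, 4, 2, 1. Max 6 ≤ 9, so 15 is a centroid.
No neighbour of 15 does as well, so 15 is the unique centroid.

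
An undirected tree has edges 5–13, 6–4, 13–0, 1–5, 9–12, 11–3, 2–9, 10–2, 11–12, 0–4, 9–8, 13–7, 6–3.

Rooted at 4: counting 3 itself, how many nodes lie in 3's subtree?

7

3's subtree: {3, 11, 12, 9, 8, 2, 10}, size 7.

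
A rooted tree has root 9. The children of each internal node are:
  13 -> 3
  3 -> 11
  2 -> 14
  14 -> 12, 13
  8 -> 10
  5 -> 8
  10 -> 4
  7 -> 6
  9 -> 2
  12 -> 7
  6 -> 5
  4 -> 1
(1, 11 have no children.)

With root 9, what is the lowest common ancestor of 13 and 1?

14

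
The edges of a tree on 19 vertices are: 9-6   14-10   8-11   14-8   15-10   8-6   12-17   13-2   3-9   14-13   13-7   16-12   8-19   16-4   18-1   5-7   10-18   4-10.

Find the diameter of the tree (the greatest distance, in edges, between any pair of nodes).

BFS from 17 reaches 3 last, at distance 9; BFS from 3 confirms no node is farther.
Path: 17 - 12 - 16 - 4 - 10 - 14 - 8 - 6 - 9 - 3.

9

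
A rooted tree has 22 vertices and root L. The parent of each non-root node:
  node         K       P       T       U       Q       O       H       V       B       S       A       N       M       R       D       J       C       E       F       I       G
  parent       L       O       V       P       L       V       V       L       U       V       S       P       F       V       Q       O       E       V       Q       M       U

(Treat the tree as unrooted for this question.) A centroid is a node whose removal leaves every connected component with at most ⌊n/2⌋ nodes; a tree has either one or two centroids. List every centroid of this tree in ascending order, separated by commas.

V

If V is removed the pieces have sizes 7, 7, 2, 2, 1, 1, 1, all ≤ ⌊22/2⌋ = 11.
Every other node leaves some component of size > 11, so the centroid is unique.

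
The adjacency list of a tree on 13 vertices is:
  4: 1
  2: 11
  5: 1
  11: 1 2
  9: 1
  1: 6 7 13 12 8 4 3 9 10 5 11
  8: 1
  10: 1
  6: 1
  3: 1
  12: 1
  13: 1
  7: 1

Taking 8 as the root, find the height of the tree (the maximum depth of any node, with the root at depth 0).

3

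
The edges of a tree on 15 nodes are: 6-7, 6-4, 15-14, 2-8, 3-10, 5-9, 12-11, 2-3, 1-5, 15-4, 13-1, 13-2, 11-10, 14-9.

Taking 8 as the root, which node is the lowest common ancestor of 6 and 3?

Ancestors of 6 (toward the root): 6, 4, 15, 14, 9, 5, 1, 13, 2, 8.
Ancestors of 3: 3, 2, 8.
The deepest node appearing in both lists is 2.

2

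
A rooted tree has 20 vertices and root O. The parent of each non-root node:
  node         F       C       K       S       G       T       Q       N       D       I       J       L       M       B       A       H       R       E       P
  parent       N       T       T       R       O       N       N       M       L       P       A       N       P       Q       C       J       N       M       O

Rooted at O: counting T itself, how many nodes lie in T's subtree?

6

The subtree rooted at T contains: T, C, K, A, J, H — 6 nodes.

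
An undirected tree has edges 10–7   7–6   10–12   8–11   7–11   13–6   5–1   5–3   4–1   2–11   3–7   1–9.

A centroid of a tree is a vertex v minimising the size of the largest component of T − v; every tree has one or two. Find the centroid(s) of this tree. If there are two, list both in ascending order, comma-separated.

If 7 is removed the pieces have sizes 5, 3, 2, 2, all ≤ ⌊13/2⌋ = 6.
Every other node leaves some component of size > 6, so the centroid is unique.

7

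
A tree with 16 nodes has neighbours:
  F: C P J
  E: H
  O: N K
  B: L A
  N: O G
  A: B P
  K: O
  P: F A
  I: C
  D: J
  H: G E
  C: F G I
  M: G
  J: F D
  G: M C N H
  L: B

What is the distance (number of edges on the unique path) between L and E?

L – B – A – P – F – C – G – H – E: 8 edges.

8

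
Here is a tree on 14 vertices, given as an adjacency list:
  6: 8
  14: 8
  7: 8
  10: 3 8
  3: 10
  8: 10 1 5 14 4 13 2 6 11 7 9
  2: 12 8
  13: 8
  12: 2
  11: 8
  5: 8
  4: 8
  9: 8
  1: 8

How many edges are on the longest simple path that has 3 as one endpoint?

4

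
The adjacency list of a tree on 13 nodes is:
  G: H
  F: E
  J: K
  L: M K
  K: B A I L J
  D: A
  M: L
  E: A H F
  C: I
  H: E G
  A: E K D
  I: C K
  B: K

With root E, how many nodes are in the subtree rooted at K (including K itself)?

7

K's subtree: {K, B, L, I, J, M, C}, size 7.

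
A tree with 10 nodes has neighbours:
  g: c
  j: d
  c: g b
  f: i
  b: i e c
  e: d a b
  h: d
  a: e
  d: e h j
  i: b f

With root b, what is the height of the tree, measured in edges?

3

j sits deepest: b–e–d–j — 3 edges from the root.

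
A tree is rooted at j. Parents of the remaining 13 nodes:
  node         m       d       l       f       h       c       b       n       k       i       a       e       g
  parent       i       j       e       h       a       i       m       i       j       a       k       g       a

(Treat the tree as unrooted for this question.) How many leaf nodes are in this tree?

6

The leaves are b, c, d, f, l, n.
That is 6 leaves.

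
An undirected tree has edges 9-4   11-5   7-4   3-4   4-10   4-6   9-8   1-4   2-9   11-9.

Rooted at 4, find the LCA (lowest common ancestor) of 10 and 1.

Path 10→root: 10 4; path 1→root: 1 4.
First common node: 4.

4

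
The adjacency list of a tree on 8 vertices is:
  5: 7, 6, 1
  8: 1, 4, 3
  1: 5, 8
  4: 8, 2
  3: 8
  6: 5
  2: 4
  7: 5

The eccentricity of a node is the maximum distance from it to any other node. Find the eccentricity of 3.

A farthest node from 3 is 7 (6 also at distance 4).
The path 3-8-1-5-7 has 4 edges.

4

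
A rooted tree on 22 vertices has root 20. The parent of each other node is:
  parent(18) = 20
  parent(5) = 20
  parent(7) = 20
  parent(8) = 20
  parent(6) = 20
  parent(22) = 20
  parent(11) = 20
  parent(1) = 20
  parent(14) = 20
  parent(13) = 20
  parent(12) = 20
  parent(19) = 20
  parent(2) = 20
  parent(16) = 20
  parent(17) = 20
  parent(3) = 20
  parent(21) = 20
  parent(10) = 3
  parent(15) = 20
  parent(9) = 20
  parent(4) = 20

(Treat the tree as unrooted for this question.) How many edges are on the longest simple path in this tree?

A longest path is 10 - 3 - 20 - 12, with 3 edges.

3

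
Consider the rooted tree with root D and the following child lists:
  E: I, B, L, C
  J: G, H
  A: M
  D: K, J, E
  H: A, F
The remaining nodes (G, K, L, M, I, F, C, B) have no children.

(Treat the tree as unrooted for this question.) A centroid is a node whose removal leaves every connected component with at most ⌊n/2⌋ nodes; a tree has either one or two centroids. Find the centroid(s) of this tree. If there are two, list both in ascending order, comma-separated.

D

Removing D splits the tree into components of sizes 6, 5, 1; the largest is 6 ≤ ⌊13/2⌋ = 6.
No neighbour of D does as well, so D is the unique centroid.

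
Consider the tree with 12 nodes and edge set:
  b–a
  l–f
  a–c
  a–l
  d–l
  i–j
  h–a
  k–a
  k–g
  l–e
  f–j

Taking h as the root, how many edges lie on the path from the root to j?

4

Climbing from j to the root: j → f → l → a → h. That's 4 steps.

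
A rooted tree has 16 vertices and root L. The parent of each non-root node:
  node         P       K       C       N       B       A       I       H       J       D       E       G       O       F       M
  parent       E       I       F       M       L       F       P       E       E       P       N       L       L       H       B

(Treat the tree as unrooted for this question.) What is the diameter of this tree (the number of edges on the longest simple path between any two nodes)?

8

A longest path is O - L - B - M - N - E - H - F - C, with 8 edges.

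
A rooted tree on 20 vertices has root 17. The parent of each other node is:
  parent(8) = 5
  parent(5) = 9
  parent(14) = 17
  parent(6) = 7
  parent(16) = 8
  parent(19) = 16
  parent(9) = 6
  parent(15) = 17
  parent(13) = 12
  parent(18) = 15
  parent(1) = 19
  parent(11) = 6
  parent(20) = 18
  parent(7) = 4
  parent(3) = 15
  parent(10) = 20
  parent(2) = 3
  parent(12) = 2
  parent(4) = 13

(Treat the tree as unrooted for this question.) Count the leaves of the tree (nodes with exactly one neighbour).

4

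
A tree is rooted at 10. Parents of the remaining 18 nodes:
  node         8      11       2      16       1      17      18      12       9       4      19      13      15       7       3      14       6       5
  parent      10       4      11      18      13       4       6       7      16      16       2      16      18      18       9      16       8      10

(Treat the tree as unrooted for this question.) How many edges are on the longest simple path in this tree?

BFS from 19 reaches 5 last, at distance 9; BFS from 5 confirms no node is farther.
Path: 19 - 2 - 11 - 4 - 16 - 18 - 6 - 8 - 10 - 5.

9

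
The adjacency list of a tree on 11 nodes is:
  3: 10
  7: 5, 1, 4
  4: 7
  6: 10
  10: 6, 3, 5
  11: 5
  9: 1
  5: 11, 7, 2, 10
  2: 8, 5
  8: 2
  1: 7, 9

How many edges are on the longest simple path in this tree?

Starting from 9, a farthest node is 6 at distance 5.
One longest path: 9 - 1 - 7 - 5 - 10 - 6.
So the diameter is 5.

5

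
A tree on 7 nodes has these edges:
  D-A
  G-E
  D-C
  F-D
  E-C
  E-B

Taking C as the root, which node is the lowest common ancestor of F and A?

Path F→root: F D C; path A→root: A D C.
First common node: D.

D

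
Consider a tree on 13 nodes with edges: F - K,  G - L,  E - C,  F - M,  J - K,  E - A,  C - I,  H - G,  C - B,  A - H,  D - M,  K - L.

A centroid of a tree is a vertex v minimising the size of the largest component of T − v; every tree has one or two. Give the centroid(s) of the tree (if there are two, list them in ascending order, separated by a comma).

G

Delete G: the remaining components have sizes 6, 6. Max 6 ≤ 6, so G is a centroid.
Every other node leaves some component of size > 6, so the centroid is unique.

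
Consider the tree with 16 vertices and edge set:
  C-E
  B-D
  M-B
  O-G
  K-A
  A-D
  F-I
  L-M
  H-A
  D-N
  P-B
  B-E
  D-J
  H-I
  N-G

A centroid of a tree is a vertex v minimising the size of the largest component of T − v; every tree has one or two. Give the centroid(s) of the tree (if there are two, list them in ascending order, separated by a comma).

D

Removing D splits the tree into components of sizes 6, 5, 3, 1; the largest is 6 ≤ ⌊16/2⌋ = 8.
Every other node leaves some component of size > 8, so the centroid is unique.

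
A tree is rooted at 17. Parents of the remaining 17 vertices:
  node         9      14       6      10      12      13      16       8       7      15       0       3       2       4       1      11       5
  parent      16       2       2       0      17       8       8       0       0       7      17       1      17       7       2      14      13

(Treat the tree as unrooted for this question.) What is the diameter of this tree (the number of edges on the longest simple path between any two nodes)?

7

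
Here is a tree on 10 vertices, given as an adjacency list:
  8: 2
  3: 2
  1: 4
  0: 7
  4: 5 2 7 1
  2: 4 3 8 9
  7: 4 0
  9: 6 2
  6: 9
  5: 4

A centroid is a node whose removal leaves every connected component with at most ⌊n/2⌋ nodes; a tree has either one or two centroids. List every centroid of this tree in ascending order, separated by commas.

2, 4

Delete 4: the remaining components have sizes 5, 2, 1, 1. Max 5 ≤ 5, so 4 is a centroid.
Its neighbour 2 also leaves a largest component of size 5, so both are centroids.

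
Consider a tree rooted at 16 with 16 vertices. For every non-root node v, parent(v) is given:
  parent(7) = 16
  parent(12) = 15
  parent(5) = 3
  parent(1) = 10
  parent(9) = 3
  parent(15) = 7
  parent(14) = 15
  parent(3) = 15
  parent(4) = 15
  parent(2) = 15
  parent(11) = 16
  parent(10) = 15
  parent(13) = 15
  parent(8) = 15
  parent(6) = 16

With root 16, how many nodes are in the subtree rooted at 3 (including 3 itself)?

3

3's subtree: {3, 5, 9}, size 3.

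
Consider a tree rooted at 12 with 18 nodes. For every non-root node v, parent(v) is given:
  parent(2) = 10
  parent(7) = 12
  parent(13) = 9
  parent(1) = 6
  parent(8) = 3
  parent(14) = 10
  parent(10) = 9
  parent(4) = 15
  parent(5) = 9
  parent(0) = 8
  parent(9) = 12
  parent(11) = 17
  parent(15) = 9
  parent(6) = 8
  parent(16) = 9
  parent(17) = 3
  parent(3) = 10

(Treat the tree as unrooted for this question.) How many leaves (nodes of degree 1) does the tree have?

10

Exactly 10 nodes have a single neighbour: 0, 1, 2, 4, 5, 7, 11, 13, 14, 16.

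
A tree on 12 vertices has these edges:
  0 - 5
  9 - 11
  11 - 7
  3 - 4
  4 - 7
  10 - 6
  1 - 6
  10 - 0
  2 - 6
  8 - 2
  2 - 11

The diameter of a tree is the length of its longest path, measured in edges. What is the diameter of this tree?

8

Starting from 3, a farthest node is 5 at distance 8.
One longest path: 3-4-7-11-2-6-10-0-5.
So the diameter is 8.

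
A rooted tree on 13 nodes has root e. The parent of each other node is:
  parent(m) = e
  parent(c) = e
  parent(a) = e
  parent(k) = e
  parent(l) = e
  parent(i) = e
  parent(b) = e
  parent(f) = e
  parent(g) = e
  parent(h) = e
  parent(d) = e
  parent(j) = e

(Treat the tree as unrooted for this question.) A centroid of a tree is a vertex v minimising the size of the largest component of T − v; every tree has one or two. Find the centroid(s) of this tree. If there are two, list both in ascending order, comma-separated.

e

If e is removed the pieces have sizes 1, 1, 1, 1, 1, 1, 1, 1, 1, 1, 1, 1, all ≤ ⌊13/2⌋ = 6.
No neighbour of e does as well, so e is the unique centroid.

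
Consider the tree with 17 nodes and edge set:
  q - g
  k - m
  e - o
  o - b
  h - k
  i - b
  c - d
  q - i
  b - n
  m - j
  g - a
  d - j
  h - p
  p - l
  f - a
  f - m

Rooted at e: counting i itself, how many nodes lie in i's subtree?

The subtree rooted at i contains: i, q, g, a, f, m, j, k, d, h, c, p, l — 13 nodes.

13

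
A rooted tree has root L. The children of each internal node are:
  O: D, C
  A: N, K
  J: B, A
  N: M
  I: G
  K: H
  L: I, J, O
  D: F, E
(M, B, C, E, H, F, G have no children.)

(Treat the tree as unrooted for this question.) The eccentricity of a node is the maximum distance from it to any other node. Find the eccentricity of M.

7

A farthest node from M is E (F also at distance 7).
The path M – N – A – J – L – O – D – E has 7 edges.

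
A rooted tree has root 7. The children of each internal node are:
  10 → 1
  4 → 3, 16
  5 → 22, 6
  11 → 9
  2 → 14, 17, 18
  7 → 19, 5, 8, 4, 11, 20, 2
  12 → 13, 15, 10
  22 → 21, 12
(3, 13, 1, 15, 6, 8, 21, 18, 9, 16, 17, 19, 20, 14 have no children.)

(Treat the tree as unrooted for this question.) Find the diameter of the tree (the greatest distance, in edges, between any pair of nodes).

7

Starting from 1, a farthest node is 18 at distance 7.
One longest path: 1-10-12-22-5-7-2-18.
So the diameter is 7.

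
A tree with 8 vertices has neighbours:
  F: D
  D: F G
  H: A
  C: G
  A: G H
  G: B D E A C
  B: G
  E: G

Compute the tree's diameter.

4

BFS from H reaches F last, at distance 4; BFS from F confirms no node is farther.
Path: H-A-G-D-F.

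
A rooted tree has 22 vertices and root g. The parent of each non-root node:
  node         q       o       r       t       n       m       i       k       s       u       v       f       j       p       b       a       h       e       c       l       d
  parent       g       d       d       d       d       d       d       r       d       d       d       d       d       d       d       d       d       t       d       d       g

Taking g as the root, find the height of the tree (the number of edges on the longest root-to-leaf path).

A deepest node is k, reached by g-d-r-k.
That path has 3 edges, so the height is 3.

3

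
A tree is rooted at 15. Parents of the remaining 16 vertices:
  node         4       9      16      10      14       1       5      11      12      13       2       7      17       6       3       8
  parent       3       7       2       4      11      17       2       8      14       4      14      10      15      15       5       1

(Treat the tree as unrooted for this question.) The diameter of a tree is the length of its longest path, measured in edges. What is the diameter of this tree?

BFS from 9 reaches 6 last, at distance 13; BFS from 6 confirms no node is farther.
Path: 9 - 7 - 10 - 4 - 3 - 5 - 2 - 14 - 11 - 8 - 1 - 17 - 15 - 6.

13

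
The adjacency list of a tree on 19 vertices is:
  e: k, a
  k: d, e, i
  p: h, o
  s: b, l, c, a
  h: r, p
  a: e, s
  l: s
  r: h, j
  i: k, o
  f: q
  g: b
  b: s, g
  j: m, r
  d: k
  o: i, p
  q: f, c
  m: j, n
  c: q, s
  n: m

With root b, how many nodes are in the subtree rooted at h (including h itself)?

5

Descendants of h (including itself): h, r, j, m, n. That's 5.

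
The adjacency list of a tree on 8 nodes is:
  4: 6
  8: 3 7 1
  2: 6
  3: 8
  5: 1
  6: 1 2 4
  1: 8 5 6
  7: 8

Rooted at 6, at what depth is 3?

Climbing from 3 to the root: 3 – 8 – 1 – 6. That's 3 steps.

3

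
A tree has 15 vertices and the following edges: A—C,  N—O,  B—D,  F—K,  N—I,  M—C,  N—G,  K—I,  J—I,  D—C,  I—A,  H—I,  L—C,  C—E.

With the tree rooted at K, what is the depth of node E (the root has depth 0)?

4

Path from K to E: K – I – A – C – E, which has 4 edges.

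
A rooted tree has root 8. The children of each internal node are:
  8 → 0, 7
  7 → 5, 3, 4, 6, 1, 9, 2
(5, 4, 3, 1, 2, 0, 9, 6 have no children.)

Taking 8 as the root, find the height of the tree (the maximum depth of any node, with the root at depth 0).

9 sits deepest: 8 – 7 – 9 — 2 edges from the root.

2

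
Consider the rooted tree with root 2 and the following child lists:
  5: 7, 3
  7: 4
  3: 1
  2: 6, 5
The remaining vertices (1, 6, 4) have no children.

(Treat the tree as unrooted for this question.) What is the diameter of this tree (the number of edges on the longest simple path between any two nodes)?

BFS from 4 reaches 1 last, at distance 4; BFS from 1 confirms no node is farther.
Path: 4 - 7 - 5 - 3 - 1.

4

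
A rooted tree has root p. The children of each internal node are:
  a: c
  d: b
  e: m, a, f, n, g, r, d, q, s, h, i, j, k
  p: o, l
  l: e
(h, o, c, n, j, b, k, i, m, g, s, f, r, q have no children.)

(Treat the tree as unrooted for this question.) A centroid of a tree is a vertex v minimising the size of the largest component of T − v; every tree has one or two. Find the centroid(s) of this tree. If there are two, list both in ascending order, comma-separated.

Delete e: the remaining components have sizes 3, 2, 2, 1, 1, 1, 1, 1, 1, 1, 1, 1, 1, 1. Max 3 ≤ 9, so e is a centroid.
Every other node leaves some component of size > 9, so the centroid is unique.

e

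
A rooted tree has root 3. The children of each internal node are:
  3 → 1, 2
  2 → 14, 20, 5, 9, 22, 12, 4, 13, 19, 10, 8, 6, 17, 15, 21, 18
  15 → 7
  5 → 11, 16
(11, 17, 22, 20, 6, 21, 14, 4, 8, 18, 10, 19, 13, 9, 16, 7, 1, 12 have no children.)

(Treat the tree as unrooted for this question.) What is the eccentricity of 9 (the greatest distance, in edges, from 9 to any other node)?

A farthest node from 9 is 11 (16, 1, 7 also at distance 3).
The path 9–2–5–11 has 3 edges.

3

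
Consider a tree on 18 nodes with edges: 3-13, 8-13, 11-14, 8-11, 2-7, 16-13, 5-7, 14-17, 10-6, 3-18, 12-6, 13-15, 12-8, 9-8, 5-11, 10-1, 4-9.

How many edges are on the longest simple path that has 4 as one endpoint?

6

A farthest node from 4 is 2 (1 also at distance 6).
The path 4–9–8–11–5–7–2 has 6 edges.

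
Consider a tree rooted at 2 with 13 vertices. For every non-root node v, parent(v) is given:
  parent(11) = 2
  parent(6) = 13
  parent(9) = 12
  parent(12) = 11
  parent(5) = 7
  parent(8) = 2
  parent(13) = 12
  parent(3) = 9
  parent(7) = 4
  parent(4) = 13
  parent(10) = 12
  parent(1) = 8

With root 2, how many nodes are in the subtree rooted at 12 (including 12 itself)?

12's subtree: {12, 9, 13, 10, 3, 6, 4, 7, 5}, size 9.

9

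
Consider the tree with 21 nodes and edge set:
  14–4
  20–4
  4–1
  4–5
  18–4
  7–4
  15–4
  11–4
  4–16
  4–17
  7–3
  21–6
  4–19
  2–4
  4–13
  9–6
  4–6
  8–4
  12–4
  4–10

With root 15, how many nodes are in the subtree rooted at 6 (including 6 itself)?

3

The subtree rooted at 6 contains: 6, 9, 21 — 3 nodes.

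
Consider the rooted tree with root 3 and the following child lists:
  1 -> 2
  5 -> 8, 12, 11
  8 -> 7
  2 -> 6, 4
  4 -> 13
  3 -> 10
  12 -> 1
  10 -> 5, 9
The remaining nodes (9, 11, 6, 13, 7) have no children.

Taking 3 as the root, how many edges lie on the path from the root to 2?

Climbing from 2 to the root: 2 → 1 → 12 → 5 → 10 → 3. That's 5 steps.

5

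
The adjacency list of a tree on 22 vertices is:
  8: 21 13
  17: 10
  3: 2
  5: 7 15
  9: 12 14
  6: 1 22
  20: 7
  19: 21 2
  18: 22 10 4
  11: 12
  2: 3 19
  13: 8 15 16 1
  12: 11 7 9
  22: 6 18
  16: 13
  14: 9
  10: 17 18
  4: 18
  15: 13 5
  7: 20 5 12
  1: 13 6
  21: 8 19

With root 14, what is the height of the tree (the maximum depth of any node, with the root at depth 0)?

The longest root-to-leaf path is 14 – 9 – 12 – 7 – 5 – 15 – 13 – 1 – 6 – 22 – 18 – 10 – 17 (12 edges).

12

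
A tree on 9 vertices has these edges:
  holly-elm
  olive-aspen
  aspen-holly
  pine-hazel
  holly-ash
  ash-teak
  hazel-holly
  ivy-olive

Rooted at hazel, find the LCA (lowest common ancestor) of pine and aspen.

hazel

pine's ancestor chain is pine, hazel and aspen's is aspen, holly, hazel; they first meet at hazel.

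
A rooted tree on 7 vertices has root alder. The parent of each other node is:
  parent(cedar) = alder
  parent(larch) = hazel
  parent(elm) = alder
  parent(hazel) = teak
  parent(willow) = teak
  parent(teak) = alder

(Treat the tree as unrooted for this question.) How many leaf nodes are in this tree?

Degree-1 nodes: cedar, elm, larch, willow — 4 of them.

4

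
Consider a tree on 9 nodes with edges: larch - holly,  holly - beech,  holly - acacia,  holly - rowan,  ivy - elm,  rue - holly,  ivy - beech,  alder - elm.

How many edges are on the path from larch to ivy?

3

larch - holly - beech - ivy: 3 edges.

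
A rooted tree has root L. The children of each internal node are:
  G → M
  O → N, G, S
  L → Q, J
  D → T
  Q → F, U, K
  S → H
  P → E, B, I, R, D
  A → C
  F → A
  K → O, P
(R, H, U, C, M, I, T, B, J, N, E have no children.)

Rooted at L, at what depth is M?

Path from L to M: L–Q–K–O–G–M, which has 5 edges.

5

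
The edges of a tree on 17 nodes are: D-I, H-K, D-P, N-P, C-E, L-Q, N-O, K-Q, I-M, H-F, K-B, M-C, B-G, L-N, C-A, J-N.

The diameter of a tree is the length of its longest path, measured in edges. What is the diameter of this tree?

11

Starting from E, a farthest node is G at distance 11.
One longest path: E-C-M-I-D-P-N-L-Q-K-B-G.
So the diameter is 11.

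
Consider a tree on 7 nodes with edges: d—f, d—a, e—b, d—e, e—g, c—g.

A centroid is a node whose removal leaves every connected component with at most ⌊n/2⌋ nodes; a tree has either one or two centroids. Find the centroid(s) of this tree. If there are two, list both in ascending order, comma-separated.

e

If e is removed the pieces have sizes 3, 2, 1, all ≤ ⌊7/2⌋ = 3.
Every other node leaves some component of size > 3, so the centroid is unique.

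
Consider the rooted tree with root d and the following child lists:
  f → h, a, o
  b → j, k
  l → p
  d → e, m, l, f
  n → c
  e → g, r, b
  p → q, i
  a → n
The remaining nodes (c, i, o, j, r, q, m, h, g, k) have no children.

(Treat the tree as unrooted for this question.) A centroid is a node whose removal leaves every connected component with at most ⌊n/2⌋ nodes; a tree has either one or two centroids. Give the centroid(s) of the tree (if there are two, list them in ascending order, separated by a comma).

Delete d: the remaining components have sizes 6, 6, 4, 1. Max 6 ≤ 9, so d is a centroid.
No neighbour of d does as well, so d is the unique centroid.

d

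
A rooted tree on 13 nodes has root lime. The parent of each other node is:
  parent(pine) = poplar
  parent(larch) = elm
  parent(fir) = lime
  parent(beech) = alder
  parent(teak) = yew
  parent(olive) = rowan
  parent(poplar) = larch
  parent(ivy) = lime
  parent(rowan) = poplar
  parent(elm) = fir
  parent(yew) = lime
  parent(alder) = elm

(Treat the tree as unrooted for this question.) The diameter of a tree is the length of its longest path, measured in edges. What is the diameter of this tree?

A longest path is olive–rowan–poplar–larch–elm–fir–lime–yew–teak, with 8 edges.

8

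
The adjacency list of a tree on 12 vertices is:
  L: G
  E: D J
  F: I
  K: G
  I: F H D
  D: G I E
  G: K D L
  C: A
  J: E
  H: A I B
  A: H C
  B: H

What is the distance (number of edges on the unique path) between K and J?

4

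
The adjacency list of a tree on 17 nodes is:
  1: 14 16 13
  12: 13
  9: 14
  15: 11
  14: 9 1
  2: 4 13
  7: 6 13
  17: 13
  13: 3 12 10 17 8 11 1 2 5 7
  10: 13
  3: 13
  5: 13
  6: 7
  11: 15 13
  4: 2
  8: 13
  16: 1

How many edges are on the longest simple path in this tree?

A longest path is 4 – 2 – 13 – 1 – 14 – 9, with 5 edges.

5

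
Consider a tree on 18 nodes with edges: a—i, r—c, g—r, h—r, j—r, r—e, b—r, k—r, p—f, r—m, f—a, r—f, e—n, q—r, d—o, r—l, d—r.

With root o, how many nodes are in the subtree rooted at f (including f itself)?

Descendants of f (including itself): f, p, a, i. That's 4.

4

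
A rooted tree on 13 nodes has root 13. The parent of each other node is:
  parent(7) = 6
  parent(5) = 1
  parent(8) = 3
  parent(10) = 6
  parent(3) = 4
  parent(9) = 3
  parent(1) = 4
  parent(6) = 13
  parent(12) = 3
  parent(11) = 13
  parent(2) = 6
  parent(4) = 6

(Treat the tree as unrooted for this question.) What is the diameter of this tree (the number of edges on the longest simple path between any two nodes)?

5

BFS from 11 reaches 12 last, at distance 5; BFS from 12 confirms no node is farther.
Path: 11 – 13 – 6 – 4 – 3 – 12.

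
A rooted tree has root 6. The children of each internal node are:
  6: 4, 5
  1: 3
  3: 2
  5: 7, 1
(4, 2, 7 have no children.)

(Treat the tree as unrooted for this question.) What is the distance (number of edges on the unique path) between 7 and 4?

Walking from 7: 7 – 5 – 6 – 4. Length 3.

3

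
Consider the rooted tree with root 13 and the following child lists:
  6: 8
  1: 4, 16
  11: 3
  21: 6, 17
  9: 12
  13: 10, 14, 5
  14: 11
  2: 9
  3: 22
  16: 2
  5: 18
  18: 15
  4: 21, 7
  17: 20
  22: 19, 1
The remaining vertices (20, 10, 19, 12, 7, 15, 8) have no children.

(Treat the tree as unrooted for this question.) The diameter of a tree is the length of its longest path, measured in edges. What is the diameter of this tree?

Starting from 15, a farthest node is 8 at distance 12.
One longest path: 15-18-5-13-14-11-3-22-1-4-21-6-8.
So the diameter is 12.

12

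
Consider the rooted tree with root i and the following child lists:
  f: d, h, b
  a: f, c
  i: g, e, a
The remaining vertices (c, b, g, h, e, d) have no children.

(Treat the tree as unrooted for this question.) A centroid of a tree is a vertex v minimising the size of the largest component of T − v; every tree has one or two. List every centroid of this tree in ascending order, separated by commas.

a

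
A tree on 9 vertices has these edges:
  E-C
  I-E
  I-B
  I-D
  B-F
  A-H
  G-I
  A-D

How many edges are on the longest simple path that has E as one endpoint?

4

The node farthest from E is H, via E – I – D – A – H — 4 edges.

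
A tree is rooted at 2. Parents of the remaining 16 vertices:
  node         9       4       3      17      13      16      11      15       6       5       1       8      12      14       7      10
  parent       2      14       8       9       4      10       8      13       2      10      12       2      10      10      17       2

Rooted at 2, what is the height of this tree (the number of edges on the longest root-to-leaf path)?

A deepest node is 15, reached by 2 – 10 – 14 – 4 – 13 – 15.
That path has 5 edges, so the height is 5.

5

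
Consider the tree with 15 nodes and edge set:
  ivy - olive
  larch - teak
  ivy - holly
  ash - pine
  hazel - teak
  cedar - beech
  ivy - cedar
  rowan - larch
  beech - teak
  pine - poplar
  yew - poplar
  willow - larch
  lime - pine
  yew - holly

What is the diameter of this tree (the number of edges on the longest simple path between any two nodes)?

Starting from ash, a farthest node is willow at distance 10.
One longest path: ash-pine-poplar-yew-holly-ivy-cedar-beech-teak-larch-willow.
So the diameter is 10.

10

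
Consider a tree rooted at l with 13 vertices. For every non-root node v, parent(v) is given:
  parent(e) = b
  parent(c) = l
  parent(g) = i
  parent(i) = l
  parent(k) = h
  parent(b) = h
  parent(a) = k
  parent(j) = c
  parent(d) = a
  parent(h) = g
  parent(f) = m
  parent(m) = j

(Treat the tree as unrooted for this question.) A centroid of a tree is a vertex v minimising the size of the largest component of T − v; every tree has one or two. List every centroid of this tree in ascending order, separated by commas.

g

Delete g: the remaining components have sizes 6, 6. Max 6 ≤ 6, so g is a centroid.
No neighbour of g does as well, so g is the unique centroid.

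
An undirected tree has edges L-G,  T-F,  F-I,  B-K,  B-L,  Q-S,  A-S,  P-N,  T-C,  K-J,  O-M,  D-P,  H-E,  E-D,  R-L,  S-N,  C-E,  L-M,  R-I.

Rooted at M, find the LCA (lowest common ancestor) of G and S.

G's ancestor chain is G, L, M and S's is S, N, P, D, E, C, T, F, I, R, L, M; they first meet at L.

L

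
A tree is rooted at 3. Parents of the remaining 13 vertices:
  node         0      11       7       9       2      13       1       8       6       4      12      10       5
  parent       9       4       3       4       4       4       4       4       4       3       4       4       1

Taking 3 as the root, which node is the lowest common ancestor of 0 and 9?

Path 0→root: 0 9 4 3; path 9→root: 9 4 3.
First common node: 9.

9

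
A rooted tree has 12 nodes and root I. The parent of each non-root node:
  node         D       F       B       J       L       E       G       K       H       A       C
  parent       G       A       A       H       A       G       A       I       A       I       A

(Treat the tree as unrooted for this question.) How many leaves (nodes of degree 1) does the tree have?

8

Degree-1 nodes: B, C, D, E, F, J, K, L — 8 of them.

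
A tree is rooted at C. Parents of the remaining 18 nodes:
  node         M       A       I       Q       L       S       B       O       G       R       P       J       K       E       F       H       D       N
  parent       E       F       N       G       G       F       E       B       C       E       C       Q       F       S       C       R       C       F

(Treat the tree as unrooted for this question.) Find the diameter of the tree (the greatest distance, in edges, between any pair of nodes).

A longest path is J-Q-G-C-F-S-E-B-O, with 8 edges.

8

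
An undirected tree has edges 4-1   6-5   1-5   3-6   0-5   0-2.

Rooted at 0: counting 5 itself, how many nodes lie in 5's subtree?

The subtree rooted at 5 contains: 5, 1, 6, 4, 3 — 5 nodes.

5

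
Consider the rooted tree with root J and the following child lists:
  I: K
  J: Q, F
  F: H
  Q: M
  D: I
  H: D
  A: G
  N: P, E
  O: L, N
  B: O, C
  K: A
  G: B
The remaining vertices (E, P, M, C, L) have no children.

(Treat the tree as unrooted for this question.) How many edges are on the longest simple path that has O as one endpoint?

11

Distances from O peak at 11, attained at M.
O–B–G–A–K–I–D–H–F–J–Q–M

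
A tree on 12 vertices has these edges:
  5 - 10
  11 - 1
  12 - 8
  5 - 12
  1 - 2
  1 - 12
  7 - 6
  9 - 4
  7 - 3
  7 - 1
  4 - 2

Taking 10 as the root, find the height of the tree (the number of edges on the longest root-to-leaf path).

A deepest node is 9, reached by 10-5-12-1-2-4-9.
That path has 6 edges, so the height is 6.

6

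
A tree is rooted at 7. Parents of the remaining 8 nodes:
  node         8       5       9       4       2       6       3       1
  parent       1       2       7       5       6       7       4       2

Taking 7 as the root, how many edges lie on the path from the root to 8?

4

Path from 7 to 8: 7 – 6 – 2 – 1 – 8, which has 4 edges.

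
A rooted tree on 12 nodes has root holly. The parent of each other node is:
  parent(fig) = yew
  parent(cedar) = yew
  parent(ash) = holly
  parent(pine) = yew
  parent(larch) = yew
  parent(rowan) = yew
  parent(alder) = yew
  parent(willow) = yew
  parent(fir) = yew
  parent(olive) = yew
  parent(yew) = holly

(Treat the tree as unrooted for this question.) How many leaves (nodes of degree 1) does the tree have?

10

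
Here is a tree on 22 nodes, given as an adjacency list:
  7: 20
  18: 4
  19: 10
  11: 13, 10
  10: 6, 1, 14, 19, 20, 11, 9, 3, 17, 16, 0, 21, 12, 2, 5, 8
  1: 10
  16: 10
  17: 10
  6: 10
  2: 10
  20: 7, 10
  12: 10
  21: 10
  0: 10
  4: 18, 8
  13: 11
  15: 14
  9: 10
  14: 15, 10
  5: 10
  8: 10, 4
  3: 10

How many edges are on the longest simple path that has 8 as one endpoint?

3

The node farthest from 8 is 13 (15, 7 also at distance 3), via 8 – 10 – 11 – 13 — 3 edges.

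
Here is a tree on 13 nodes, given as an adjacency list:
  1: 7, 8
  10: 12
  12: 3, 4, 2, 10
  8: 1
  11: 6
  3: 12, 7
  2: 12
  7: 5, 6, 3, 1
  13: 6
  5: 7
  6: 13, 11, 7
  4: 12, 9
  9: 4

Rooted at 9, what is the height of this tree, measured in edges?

6

A deepest node is 13, reached by 9–4–12–3–7–6–13.
That path has 6 edges, so the height is 6.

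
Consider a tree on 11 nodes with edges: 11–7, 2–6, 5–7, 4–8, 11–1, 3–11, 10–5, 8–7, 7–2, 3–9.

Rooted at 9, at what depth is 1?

3

Climbing from 1 to the root: 1 – 11 – 3 – 9. That's 3 steps.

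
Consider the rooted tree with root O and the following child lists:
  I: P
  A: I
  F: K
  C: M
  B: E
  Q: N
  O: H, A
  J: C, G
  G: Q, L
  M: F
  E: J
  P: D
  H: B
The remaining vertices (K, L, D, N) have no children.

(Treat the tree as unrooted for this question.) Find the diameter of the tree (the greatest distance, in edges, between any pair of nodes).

12

BFS from D reaches K last, at distance 12; BFS from K confirms no node is farther.
Path: D – P – I – A – O – H – B – E – J – C – M – F – K.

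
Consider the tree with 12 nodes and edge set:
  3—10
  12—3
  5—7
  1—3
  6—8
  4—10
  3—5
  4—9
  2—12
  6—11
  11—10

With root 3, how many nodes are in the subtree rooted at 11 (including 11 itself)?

11's subtree: {11, 6, 8}, size 3.

3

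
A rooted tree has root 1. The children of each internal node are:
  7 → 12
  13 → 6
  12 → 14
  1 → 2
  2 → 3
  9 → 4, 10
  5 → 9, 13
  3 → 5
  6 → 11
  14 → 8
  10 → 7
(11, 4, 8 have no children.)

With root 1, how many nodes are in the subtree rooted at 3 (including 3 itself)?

The subtree rooted at 3 contains: 3, 5, 9, 13, 4, 10, 6, 7, 11, 12, 14, 8 — 12 nodes.

12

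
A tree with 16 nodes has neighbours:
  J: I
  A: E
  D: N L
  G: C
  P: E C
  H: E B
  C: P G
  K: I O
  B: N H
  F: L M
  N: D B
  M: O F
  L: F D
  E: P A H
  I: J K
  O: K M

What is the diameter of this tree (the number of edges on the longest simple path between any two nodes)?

Starting from G, a farthest node is J at distance 14.
One longest path: G–C–P–E–H–B–N–D–L–F–M–O–K–I–J.
So the diameter is 14.

14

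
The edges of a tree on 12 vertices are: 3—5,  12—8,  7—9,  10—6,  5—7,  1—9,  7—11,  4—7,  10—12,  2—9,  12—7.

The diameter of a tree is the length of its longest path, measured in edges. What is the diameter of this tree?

A longest path is 6-10-12-7-9-1, with 5 edges.

5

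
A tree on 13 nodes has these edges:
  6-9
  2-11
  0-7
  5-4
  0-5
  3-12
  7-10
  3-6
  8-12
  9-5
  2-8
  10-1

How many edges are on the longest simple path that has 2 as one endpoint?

10

A farthest node from 2 is 1.
The path 2 – 8 – 12 – 3 – 6 – 9 – 5 – 0 – 7 – 10 – 1 has 10 edges.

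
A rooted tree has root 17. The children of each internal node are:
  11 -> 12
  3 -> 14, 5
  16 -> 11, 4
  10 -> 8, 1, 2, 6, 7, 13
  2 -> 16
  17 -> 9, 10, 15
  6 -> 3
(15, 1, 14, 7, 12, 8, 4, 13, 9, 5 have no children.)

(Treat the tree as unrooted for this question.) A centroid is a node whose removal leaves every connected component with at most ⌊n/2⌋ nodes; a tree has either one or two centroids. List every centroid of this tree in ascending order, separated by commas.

Delete 10: the remaining components have sizes 5, 4, 3, 1, 1, 1, 1. Max 5 ≤ 8, so 10 is a centroid.
Every other node leaves some component of size > 8, so the centroid is unique.

10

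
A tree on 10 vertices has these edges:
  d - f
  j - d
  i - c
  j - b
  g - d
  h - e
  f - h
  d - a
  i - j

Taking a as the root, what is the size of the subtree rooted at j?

The subtree rooted at j contains: j, i, b, c — 4 nodes.

4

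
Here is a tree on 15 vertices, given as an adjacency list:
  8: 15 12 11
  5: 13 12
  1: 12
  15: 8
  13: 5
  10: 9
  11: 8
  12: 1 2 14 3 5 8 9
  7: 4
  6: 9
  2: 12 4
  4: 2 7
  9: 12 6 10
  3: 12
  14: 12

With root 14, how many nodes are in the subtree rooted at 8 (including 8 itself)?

The subtree rooted at 8 contains: 8, 11, 15 — 3 nodes.

3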